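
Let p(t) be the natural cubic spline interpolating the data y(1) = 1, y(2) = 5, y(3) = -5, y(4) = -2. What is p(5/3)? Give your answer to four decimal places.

5.3704

With m_i denoting the second derivative at x_i, h_i = 1, 1, 1, and Δ_i = (y_(i+1) − y_i)/h_i = 4, -10, 3:
  1·m_0 + 4·m_1 + 1·m_2 = 6(Δ_1 - Δ_0) = -84
  1·m_1 + 4·m_2 + 1·m_3 = 6(Δ_2 - Δ_1) = 78
Natural end conditions: m_0 = m_3 = 0.
Solving: m_0 = 0, m_1 = -138/5, m_2 = 132/5, m_3 = 0.
On [1, 2], p(t) = 1 + 43/5·(t - 1) + 0·(t - 1)² - 23/5·(t - 1)³.
With (t - 1) = 2/3: p(5/3) = 145/27.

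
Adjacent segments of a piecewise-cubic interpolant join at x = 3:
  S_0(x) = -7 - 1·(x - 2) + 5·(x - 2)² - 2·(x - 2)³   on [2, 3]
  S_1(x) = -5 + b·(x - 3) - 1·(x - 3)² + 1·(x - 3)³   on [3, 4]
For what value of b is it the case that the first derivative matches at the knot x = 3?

3

S_0'(x) = -1 + 10·(x - 2) - 6·(x - 2)², so S_0'(3) = 3. On the right, S_1'(3) = b, so b = 3.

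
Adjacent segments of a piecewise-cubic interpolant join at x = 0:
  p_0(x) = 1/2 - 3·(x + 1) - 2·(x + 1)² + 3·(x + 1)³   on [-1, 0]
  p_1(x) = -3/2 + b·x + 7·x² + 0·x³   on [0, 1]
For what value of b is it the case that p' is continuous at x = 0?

2

p_0'(x) = -3 - 4·(x + 1) + 9·(x + 1)², so p_0'(0) = 2. On the right, p_1'(0) = b, so b = 2.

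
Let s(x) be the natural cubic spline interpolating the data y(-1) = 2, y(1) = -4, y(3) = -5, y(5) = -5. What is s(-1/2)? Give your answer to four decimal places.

Let M_i = s''(x_i). Step sizes h_i = 2, 2, 2; slopes of the chords Δ_i = (y_(i+1) - y_i)/h_i = -3, -1/2, 0.
  2·M_0 + 8·M_1 + 2·M_2 = 6(Δ_1 - Δ_0) = 15
  2·M_1 + 8·M_2 + 2·M_3 = 6(Δ_2 - Δ_1) = 3
Natural end conditions: M_0 = M_3 = 0.
Solving: M_0 = 0, M_1 = 19/10, M_2 = -1/10, M_3 = 0.
On [-1, 1], s(x) = 2 - 109/30·(x + 1) + 0·(x + 1)² + 19/120·(x + 1)³.
With (x + 1) = 1/2: s(-1/2) = 13/64.

0.2031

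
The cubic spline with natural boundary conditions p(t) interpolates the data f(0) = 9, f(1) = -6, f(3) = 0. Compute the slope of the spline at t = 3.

9

Write M_i for p''(x_i). With h_i = 1, 2 and divided differences Δ_i = -15, 3, the continuity of p' gives the tridiagonal system
  1·M_0 + 6·M_1 + 2·M_2 = 6(Δ_1 - Δ_0) = 108
Natural end conditions: M_0 = M_2 = 0.
Forward elimination and back-substitution give M_0 = 0, M_1 = 18, M_2 = 0.
On [1, 3], p'(t) = b_1 + 2c_1·(t - 1) + 3d_1·(t - 1)² with b_1 = Δ_1 - h_1(2M_1 + M_2)/6 = -9, c_1 = M_1/2 = 9, d_1 = (M_2 - M_1)/(6h_1) = -3/2. So p'(3) = 9.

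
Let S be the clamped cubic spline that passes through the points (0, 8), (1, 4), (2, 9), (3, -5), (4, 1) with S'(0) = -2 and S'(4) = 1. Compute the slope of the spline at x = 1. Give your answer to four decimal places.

2.8214

Write M_i for S''(x_i). With h_i = 1, 1, 1, 1 and divided differences Δ_i = -4, 5, -14, 6, the continuity of S' gives the tridiagonal system
  1·M_0 + 4·M_1 + 1·M_2 = 6(Δ_1 - Δ_0) = 54
  1·M_1 + 4·M_2 + 1·M_3 = 6(Δ_2 - Δ_1) = -114
  1·M_2 + 4·M_3 + 1·M_4 = 6(Δ_3 - Δ_2) = 120
Clamped end conditions give two more equations: 2h_0·M_0 + h_0·M_1 = 6(Δ_0 - S'(0)) = -12 and h_3·M_3 + 2h_3·M_4 = 6(S'(4) - Δ_3) = -30.
Hence M_0 = -303/14, M_1 = 219/7, M_2 = -99/2, M_3 = 369/7, M_4 = -579/14.
On [1, 2], S'(x) = b_1 + 2c_1·(x - 1) + 3d_1·(x - 1)² with b_1 = Δ_1 - h_1(2M_1 + M_2)/6 = 79/28, c_1 = M_1/2 = 219/14, d_1 = (M_2 - M_1)/(6h_1) = -377/28. So S'(1) = 79/28.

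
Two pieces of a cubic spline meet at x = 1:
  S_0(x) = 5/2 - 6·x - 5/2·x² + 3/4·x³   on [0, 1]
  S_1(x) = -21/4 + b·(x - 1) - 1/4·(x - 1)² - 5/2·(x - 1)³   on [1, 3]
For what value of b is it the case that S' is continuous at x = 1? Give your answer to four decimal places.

S_0'(x) = -6 - 5·x + 9/4·x², so S_0'(1) = -35/4. On the right, S_1'(1) = b, so b = -35/4.

-8.7500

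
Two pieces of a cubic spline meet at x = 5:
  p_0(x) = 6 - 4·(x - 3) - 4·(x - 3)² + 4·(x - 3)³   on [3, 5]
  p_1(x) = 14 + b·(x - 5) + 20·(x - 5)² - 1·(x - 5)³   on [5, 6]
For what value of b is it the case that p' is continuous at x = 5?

p_0'(x) = -4 - 8·(x - 3) + 12·(x - 3)², so p_0'(5) = 28. On the right, p_1'(5) = b, so b = 28.

28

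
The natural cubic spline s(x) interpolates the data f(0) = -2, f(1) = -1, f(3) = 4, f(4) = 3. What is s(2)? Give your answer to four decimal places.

Write M_i for s''(x_i). With h_i = 1, 2, 1 and divided differences Δ_i = 1, 5/2, -1, the continuity of s' gives the tridiagonal system
  1·M_0 + 6·M_1 + 2·M_2 = 6(Δ_1 - Δ_0) = 9
  2·M_1 + 6·M_2 + 1·M_3 = 6(Δ_2 - Δ_1) = -21
Natural end conditions: M_0 = M_3 = 0.
Forward elimination and back-substitution give M_0 = 0, M_1 = 3, M_2 = -9/2, M_3 = 0.
On [1, 3], s(x) = -1 + 2·(x - 1) + 3/2·(x - 1)² - 5/8·(x - 1)³.
With (x - 1) = 1: s(2) = 15/8.

1.8750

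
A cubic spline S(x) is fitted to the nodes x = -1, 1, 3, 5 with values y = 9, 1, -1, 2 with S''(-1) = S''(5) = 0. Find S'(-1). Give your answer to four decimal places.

-4.6333

Put σ_i = S'' at the i-th knot. Here h = (2, 2, 2) and Δ = (-4, -1, 3/2), so the interior equations h_(i-1)·σ_(i-1) + 2(h_(i-1)+h_i)·σ_i + h_i·σ_(i+1) = 6(Δ_i − Δ_(i-1)) read
  2·σ_0 + 8·σ_1 + 2·σ_2 = 6(Δ_1 - Δ_0) = 18
  2·σ_1 + 8·σ_2 + 2·σ_3 = 6(Δ_2 - Δ_1) = 15
Natural end conditions: σ_0 = σ_3 = 0.
Solving the tridiagonal system: σ_0 = 0, σ_1 = 19/10, σ_2 = 7/5, σ_3 = 0.
On [-1, 1], S'(x) = b_0 + 2c_0·(x + 1) + 3d_0·(x + 1)² with b_0 = Δ_0 - h_0(2σ_0 + σ_1)/6 = -139/30, c_0 = σ_0/2 = 0, d_0 = (σ_1 - σ_0)/(6h_0) = 19/120. So S'(-1) = -139/30.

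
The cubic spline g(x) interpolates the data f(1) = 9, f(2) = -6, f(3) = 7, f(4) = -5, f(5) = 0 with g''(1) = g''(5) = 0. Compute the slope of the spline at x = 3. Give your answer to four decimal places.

1.8750

Write σ_i for g''(x_i). With h_i = 1, 1, 1, 1 and divided differences Δ_i = -15, 13, -12, 5, the continuity of g' gives the tridiagonal system
  1·σ_0 + 4·σ_1 + 1·σ_2 = 6(Δ_1 - Δ_0) = 168
  1·σ_1 + 4·σ_2 + 1·σ_3 = 6(Δ_2 - Δ_1) = -150
  1·σ_2 + 4·σ_3 + 1·σ_4 = 6(Δ_3 - Δ_2) = 102
Natural end conditions: σ_0 = σ_4 = 0.
Solving: σ_0 = 0, σ_1 = 1611/28, σ_2 = -435/7, σ_3 = 1149/28, σ_4 = 0.
On [3, 4], g'(x) = b_2 + 2c_2·(x - 3) + 3d_2·(x - 3)² with b_2 = Δ_2 - h_2(2σ_2 + σ_3)/6 = 15/8, c_2 = σ_2/2 = -435/14, d_2 = (σ_3 - σ_2)/(6h_2) = 963/56. So g'(3) = 15/8.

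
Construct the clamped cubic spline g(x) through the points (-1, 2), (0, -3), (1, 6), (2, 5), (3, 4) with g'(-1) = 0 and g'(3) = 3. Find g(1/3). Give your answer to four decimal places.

-0.9603

With σ_i denoting the second derivative at x_i, h_i = 1, 1, 1, 1, and Δ_i = (y_(i+1) − y_i)/h_i = -5, 9, -1, -1:
  1·σ_0 + 4·σ_1 + 1·σ_2 = 6(Δ_1 - Δ_0) = 84
  1·σ_1 + 4·σ_2 + 1·σ_3 = 6(Δ_2 - Δ_1) = -60
  1·σ_2 + 4·σ_3 + 1·σ_4 = 6(Δ_3 - Δ_2) = 0
Clamped end conditions give two more equations: 2h_0·σ_0 + h_0·σ_1 = 6(Δ_0 - g'(-1)) = -30 and h_3·σ_3 + 2h_3·σ_4 = 6(g'(3) - Δ_3) = 24.
Forward elimination and back-substitution give σ_0 = -915/28, σ_1 = 495/14, σ_2 = -99/4, σ_3 = 51/14, σ_4 = 285/28.
On [0, 1], g(x) = -3 + 75/56·x + 495/28·x² - 561/56·x³.
With x = 1/3: g(1/3) = -121/126.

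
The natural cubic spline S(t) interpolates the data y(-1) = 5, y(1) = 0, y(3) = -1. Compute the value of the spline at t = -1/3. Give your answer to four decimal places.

3.0370

With m_i denoting the second derivative at x_i, h_i = 2, 2, and Δ_i = (y_(i+1) − y_i)/h_i = -5/2, -1/2:
  2·m_0 + 8·m_1 + 2·m_2 = 6(Δ_1 - Δ_0) = 12
Natural end conditions: m_0 = m_2 = 0.
Solving: m_0 = 0, m_1 = 3/2, m_2 = 0.
On [-1, 1], S(t) = 5 - 3·(t + 1) + 0·(t + 1)² + 1/8·(t + 1)³.
With (t + 1) = 2/3: S(-1/3) = 82/27.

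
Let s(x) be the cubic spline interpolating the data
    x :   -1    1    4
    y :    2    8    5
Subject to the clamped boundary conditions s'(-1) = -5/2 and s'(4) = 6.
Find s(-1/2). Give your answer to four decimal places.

Write σ_i for s''(x_i). With h_i = 2, 3 and divided differences Δ_i = 3, -1, the continuity of s' gives the tridiagonal system
  2·σ_0 + 10·σ_1 + 3·σ_2 = 6(Δ_1 - Δ_0) = -24
Clamped end conditions give two more equations: 2h_0·σ_0 + h_0·σ_1 = 6(Δ_0 - s'(-1)) = 33 and h_1·σ_1 + 2h_1·σ_2 = 6(s'(4) - Δ_1) = 42.
Forward elimination and back-substitution give σ_0 = 247/20, σ_1 = -41/5, σ_2 = 111/10.
On [-1, 1], s(x) = 2 - 5/2·(x + 1) + 247/40·(x + 1)² - 137/80·(x + 1)³.
With (x + 1) = 1/2: s(-1/2) = 1331/640.

2.0797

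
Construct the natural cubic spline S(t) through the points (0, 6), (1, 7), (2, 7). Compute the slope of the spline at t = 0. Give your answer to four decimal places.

1.2500

Let M_i = S''(x_i). Step sizes h_i = 1, 1; slopes of the chords Δ_i = (y_(i+1) - y_i)/h_i = 1, 0.
  1·M_0 + 4·M_1 + 1·M_2 = 6(Δ_1 - Δ_0) = -6
Natural end conditions: M_0 = M_2 = 0.
Hence M_0 = 0, M_1 = -3/2, M_2 = 0.
On [0, 1], S'(t) = b_0 + 2c_0·t + 3d_0·t² with b_0 = Δ_0 - h_0(2M_0 + M_1)/6 = 5/4, c_0 = M_0/2 = 0, d_0 = (M_1 - M_0)/(6h_0) = -1/4. So S'(0) = 5/4.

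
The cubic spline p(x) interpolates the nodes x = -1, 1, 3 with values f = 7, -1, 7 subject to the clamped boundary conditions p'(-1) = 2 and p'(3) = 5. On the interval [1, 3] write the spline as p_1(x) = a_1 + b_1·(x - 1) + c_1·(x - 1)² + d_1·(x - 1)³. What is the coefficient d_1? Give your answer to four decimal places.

-1.1875

Put σ_i = p'' at the i-th knot. Here h = (2, 2) and Δ = (-4, 4), so the interior equations h_(i-1)·σ_(i-1) + 2(h_(i-1)+h_i)·σ_i + h_i·σ_(i+1) = 6(Δ_i − Δ_(i-1)) read
  2·σ_0 + 8·σ_1 + 2·σ_2 = 6(Δ_1 - Δ_0) = 48
Clamped end conditions give two more equations: 2h_0·σ_0 + h_0·σ_1 = 6(Δ_0 - p'(-1)) = -36 and h_1·σ_1 + 2h_1·σ_2 = 6(p'(3) - Δ_1) = 6.
Forward elimination and back-substitution give σ_0 = -57/4, σ_1 = 21/2, σ_2 = -15/4.
On [1, 3], with p_1(x) = a_1 + b_1·(x - 1) + c_1·(x - 1)² + d_1·(x - 1)³: c_1 = σ_1/2 = 21/4, d_1 = (σ_2 - σ_1)/(6h_1) = -19/16, b_1 = Δ_1 - h_1(2σ_1 + σ_2)/6 = -7/4.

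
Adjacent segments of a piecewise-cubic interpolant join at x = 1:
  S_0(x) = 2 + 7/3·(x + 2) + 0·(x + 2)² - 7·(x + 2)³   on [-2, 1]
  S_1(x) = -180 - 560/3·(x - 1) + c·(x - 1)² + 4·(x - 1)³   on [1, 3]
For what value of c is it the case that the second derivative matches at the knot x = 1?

-63

S_0''(x) = 0 - 42·(x + 2), so S_0''(1) = -126. On the right, S_1''(1) = 2c, so c = -63.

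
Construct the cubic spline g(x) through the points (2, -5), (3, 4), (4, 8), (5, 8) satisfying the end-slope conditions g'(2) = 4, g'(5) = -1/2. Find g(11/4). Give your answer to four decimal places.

1.5859

Let M_i = g''(x_i). Step sizes h_i = 1, 1, 1; slopes of the chords Δ_i = (y_(i+1) - y_i)/h_i = 9, 4, 0.
  1·M_0 + 4·M_1 + 1·M_2 = 6(Δ_1 - Δ_0) = -30
  1·M_1 + 4·M_2 + 1·M_3 = 6(Δ_2 - Δ_1) = -24
Clamped end conditions give two more equations: 2h_0·M_0 + h_0·M_1 = 6(Δ_0 - g'(2)) = 30 and h_2·M_2 + 2h_2·M_3 = 6(g'(5) - Δ_2) = -3.
Solving the tridiagonal system: M_0 = 21, M_1 = -12, M_2 = -3, M_3 = 0.
On [2, 3], g(x) = -5 + 4·(x - 2) + 21/2·(x - 2)² - 11/2·(x - 2)³.
With (x - 2) = 3/4: g(11/4) = 203/128.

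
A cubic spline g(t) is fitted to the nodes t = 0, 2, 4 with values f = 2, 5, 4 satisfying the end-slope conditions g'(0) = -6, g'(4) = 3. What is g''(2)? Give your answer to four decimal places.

Put σ_i = g'' at the i-th knot. Here h = (2, 2) and Δ = (3/2, -1/2), so the interior equations h_(i-1)·σ_(i-1) + 2(h_(i-1)+h_i)·σ_i + h_i·σ_(i+1) = 6(Δ_i − Δ_(i-1)) read
  2·σ_0 + 8·σ_1 + 2·σ_2 = 6(Δ_1 - Δ_0) = -12
Clamped end conditions give two more equations: 2h_0·σ_0 + h_0·σ_1 = 6(Δ_0 - g'(0)) = 45 and h_1·σ_1 + 2h_1·σ_2 = 6(g'(4) - Δ_1) = 21.
Solving: σ_0 = 15, σ_1 = -15/2, σ_2 = 9.

-7.5000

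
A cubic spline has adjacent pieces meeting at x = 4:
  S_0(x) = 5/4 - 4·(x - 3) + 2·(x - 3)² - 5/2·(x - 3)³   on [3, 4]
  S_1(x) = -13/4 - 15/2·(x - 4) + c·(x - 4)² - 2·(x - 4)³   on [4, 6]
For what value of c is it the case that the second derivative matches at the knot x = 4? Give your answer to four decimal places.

-5.5000

S_0''(x) = 4 - 15·(x - 3), so S_0''(4) = -11. On the right, S_1''(4) = 2c, so c = -11/2.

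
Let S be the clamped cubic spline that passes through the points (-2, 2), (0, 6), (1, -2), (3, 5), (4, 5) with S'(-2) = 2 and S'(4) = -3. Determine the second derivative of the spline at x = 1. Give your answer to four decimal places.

Let σ_i = S''(x_i). Step sizes h_i = 2, 1, 2, 1; slopes of the chords Δ_i = (y_(i+1) - y_i)/h_i = 2, -8, 7/2, 0.
  2·σ_0 + 6·σ_1 + 1·σ_2 = 6(Δ_1 - Δ_0) = -60
  1·σ_1 + 6·σ_2 + 2·σ_3 = 6(Δ_2 - Δ_1) = 69
  2·σ_2 + 6·σ_3 + 1·σ_4 = 6(Δ_3 - Δ_2) = -21
Clamped end conditions give two more equations: 2h_0·σ_0 + h_0·σ_1 = 6(Δ_0 - S'(-2)) = 0 and h_3·σ_3 + 2h_3·σ_4 = 6(S'(4) - Δ_3) = -18.
Solving: σ_0 = 1429/186, σ_1 = -1429/93, σ_2 = 1565/93, σ_3 = -772/93, σ_4 = -451/93.

16.8280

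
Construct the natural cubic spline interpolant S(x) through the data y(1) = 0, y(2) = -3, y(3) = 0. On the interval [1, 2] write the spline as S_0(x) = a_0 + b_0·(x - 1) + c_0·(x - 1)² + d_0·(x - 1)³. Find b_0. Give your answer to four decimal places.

With M_i denoting the second derivative at x_i, h_i = 1, 1, and Δ_i = (y_(i+1) − y_i)/h_i = -3, 3:
  1·M_0 + 4·M_1 + 1·M_2 = 6(Δ_1 - Δ_0) = 36
Natural end conditions: M_0 = M_2 = 0.
Solving: M_0 = 0, M_1 = 9, M_2 = 0.
On [1, 2], with S_0(x) = a_0 + b_0·(x - 1) + c_0·(x - 1)² + d_0·(x - 1)³: c_0 = M_0/2 = 0, d_0 = (M_1 - M_0)/(6h_0) = 3/2, b_0 = Δ_0 - h_0(2M_0 + M_1)/6 = -9/2.

-4.5000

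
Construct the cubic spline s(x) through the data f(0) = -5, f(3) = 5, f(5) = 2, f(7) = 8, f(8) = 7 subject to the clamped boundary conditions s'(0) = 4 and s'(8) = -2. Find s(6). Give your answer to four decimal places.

Let M_i = s''(x_i). Step sizes h_i = 3, 2, 2, 1; slopes of the chords Δ_i = (y_(i+1) - y_i)/h_i = 10/3, -3/2, 3, -1.
  3·M_0 + 10·M_1 + 2·M_2 = 6(Δ_1 - Δ_0) = -29
  2·M_1 + 8·M_2 + 2·M_3 = 6(Δ_2 - Δ_1) = 27
  2·M_2 + 6·M_3 + 1·M_4 = 6(Δ_3 - Δ_2) = -24
Clamped end conditions give two more equations: 2h_0·M_0 + h_0·M_1 = 6(Δ_0 - s'(0)) = -4 and h_3·M_3 + 2h_3·M_4 = 6(s'(8) - Δ_3) = -6.
Solving: M_0 = 1037/636, M_1 = -487/106, M_2 = 2555/424, M_3 = -637/106, M_4 = 1/212.
On [5, 7], s(x) = 2 + 209/212·(x - 5) + 2555/848·(x - 5)² - 1701/1696·(x - 5)³.
With (x - 5) = 1: s(6) = 8473/1696.

4.9959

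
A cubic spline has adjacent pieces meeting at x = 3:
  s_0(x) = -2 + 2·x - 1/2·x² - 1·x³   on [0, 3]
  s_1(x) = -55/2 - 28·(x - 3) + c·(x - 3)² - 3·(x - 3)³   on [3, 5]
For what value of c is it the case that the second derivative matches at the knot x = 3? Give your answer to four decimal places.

-9.5000

s_0''(x) = -1 - 6·x, so s_0''(3) = -19. On the right, s_1''(3) = 2c, so c = -19/2.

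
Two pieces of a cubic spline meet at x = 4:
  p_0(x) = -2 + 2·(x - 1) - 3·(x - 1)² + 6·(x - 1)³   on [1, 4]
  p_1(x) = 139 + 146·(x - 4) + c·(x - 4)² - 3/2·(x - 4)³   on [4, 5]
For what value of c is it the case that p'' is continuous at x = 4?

51

p_0''(x) = -6 + 36·(x - 1), so p_0''(4) = 102. On the right, p_1''(4) = 2c, so c = 51.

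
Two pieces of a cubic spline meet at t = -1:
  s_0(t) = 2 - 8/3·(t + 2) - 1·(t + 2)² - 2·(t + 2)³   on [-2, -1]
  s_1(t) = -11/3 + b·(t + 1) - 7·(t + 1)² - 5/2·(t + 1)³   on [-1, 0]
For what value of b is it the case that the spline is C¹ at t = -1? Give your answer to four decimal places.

s_0'(t) = -8/3 - 2·(t + 2) - 6·(t + 2)², so s_0'(-1) = -32/3. On the right, s_1'(-1) = b, so b = -32/3.

-10.6667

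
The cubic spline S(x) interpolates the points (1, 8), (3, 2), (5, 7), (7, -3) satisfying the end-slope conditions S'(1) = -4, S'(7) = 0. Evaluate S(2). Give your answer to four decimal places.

Put σ_i = S'' at the i-th knot. Here h = (2, 2, 2) and Δ = (-3, 5/2, -5), so the interior equations h_(i-1)·σ_(i-1) + 2(h_(i-1)+h_i)·σ_i + h_i·σ_(i+1) = 6(Δ_i − Δ_(i-1)) read
  2·σ_0 + 8·σ_1 + 2·σ_2 = 6(Δ_1 - Δ_0) = 33
  2·σ_1 + 8·σ_2 + 2·σ_3 = 6(Δ_2 - Δ_1) = -45
Clamped end conditions give two more equations: 2h_0·σ_0 + h_0·σ_1 = 6(Δ_0 - S'(1)) = 6 and h_2·σ_2 + 2h_2·σ_3 = 6(S'(7) - Δ_2) = 30.
Hence σ_0 = -13/6, σ_1 = 22/3, σ_2 = -32/3, σ_3 = 77/6.
On [1, 3], S(x) = 8 - 4·(x - 1) - 13/12·(x - 1)² + 19/24·(x - 1)³.
With (x - 1) = 1: S(2) = 89/24.

3.7083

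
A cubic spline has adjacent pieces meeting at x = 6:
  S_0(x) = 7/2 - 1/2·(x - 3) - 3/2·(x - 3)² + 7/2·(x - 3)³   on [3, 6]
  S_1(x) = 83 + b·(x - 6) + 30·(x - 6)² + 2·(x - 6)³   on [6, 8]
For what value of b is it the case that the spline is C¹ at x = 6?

85

S_0'(x) = -1/2 - 3·(x - 3) + 21/2·(x - 3)², so S_0'(6) = 85. On the right, S_1'(6) = b, so b = 85.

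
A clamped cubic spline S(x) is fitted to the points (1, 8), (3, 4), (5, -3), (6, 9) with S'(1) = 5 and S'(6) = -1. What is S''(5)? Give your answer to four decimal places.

Let m_i = S''(x_i). Step sizes h_i = 2, 2, 1; slopes of the chords Δ_i = (y_(i+1) - y_i)/h_i = -2, -7/2, 12.
  2·m_0 + 8·m_1 + 2·m_2 = 6(Δ_1 - Δ_0) = -9
  2·m_1 + 6·m_2 + 1·m_3 = 6(Δ_2 - Δ_1) = 93
Clamped end conditions give two more equations: 2h_0·m_0 + h_0·m_1 = 6(Δ_0 - S'(1)) = -42 and h_2·m_2 + 2h_2·m_3 = 6(S'(6) - Δ_2) = -78.
Hence m_0 = -351/46, m_1 = -132/23, m_2 = 600/23, m_3 = -1197/23.

26.0870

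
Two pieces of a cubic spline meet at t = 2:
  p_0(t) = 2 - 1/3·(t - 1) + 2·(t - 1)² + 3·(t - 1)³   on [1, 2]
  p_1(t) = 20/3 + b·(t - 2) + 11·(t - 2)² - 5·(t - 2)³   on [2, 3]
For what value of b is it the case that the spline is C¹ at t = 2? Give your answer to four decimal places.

12.6667

p_0'(t) = -1/3 + 4·(t - 1) + 9·(t - 1)², so p_0'(2) = 38/3. On the right, p_1'(2) = b, so b = 38/3.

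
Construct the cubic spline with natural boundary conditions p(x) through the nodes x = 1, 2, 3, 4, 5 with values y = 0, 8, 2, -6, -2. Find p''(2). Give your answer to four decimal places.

Put M_i = p'' at the i-th knot. Here h = (1, 1, 1, 1) and Δ = (8, -6, -8, 4), so the interior equations h_(i-1)·M_(i-1) + 2(h_(i-1)+h_i)·M_i + h_i·M_(i+1) = 6(Δ_i − Δ_(i-1)) read
  1·M_0 + 4·M_1 + 1·M_2 = 6(Δ_1 - Δ_0) = -84
  1·M_1 + 4·M_2 + 1·M_3 = 6(Δ_2 - Δ_1) = -12
  1·M_2 + 4·M_3 + 1·M_4 = 6(Δ_3 - Δ_2) = 72
Natural end conditions: M_0 = M_4 = 0.
Solving: M_0 = 0, M_1 = -285/14, M_2 = -18/7, M_3 = 261/14, M_4 = 0.

-20.3571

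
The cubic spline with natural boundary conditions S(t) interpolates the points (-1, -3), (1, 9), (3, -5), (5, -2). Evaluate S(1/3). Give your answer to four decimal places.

Put M_i = S'' at the i-th knot. Here h = (2, 2, 2) and Δ = (6, -7, 3/2), so the interior equations h_(i-1)·M_(i-1) + 2(h_(i-1)+h_i)·M_i + h_i·M_(i+1) = 6(Δ_i − Δ_(i-1)) read
  2·M_0 + 8·M_1 + 2·M_2 = 6(Δ_1 - Δ_0) = -78
  2·M_1 + 8·M_2 + 2·M_3 = 6(Δ_2 - Δ_1) = 51
Natural end conditions: M_0 = M_3 = 0.
Forward elimination and back-substitution give M_0 = 0, M_1 = -121/10, M_2 = 47/5, M_3 = 0.
On [-1, 1], S(t) = -3 + 301/30·(t + 1) + 0·(t + 1)² - 121/120·(t + 1)³.
With (t + 1) = 4/3: S(1/3) = 647/81.

7.9877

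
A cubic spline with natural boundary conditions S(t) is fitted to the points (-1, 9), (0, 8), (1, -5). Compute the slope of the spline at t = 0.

-7

Write m_i for S''(x_i). With h_i = 1, 1 and divided differences Δ_i = -1, -13, the continuity of S' gives the tridiagonal system
  1·m_0 + 4·m_1 + 1·m_2 = 6(Δ_1 - Δ_0) = -72
Natural end conditions: m_0 = m_2 = 0.
Forward elimination and back-substitution give m_0 = 0, m_1 = -18, m_2 = 0.
On [0, 1], S'(t) = b_1 + 2c_1·t + 3d_1·t² with b_1 = Δ_1 - h_1(2m_1 + m_2)/6 = -7, c_1 = m_1/2 = -9, d_1 = (m_2 - m_1)/(6h_1) = 3. So S'(0) = -7.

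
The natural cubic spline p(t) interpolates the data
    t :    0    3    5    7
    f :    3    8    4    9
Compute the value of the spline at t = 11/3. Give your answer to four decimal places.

6.5978

Let M_i = p''(x_i). Step sizes h_i = 3, 2, 2; slopes of the chords Δ_i = (y_(i+1) - y_i)/h_i = 5/3, -2, 5/2.
  3·M_0 + 10·M_1 + 2·M_2 = 6(Δ_1 - Δ_0) = -22
  2·M_1 + 8·M_2 + 2·M_3 = 6(Δ_2 - Δ_1) = 27
Natural end conditions: M_0 = M_3 = 0.
Forward elimination and back-substitution give M_0 = 0, M_1 = -115/38, M_2 = 157/38, M_3 = 0.
On [3, 5], p(t) = 8 - 155/114·(t - 3) - 115/76·(t - 3)² + 34/57·(t - 3)³.
With (t - 3) = 2/3: p(11/3) = 10154/1539.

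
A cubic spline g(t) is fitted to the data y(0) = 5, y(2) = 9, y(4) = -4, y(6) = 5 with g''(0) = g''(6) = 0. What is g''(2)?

Put M_i = g'' at the i-th knot. Here h = (2, 2, 2) and Δ = (2, -13/2, 9/2), so the interior equations h_(i-1)·M_(i-1) + 2(h_(i-1)+h_i)·M_i + h_i·M_(i+1) = 6(Δ_i − Δ_(i-1)) read
  2·M_0 + 8·M_1 + 2·M_2 = 6(Δ_1 - Δ_0) = -51
  2·M_1 + 8·M_2 + 2·M_3 = 6(Δ_2 - Δ_1) = 66
Natural end conditions: M_0 = M_3 = 0.
Forward elimination and back-substitution give M_0 = 0, M_1 = -9, M_2 = 21/2, M_3 = 0.

-9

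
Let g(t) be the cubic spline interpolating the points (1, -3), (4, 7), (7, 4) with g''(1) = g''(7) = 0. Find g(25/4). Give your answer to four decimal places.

5.5117

Put σ_i = g'' at the i-th knot. Here h = (3, 3) and Δ = (10/3, -1), so the interior equations h_(i-1)·σ_(i-1) + 2(h_(i-1)+h_i)·σ_i + h_i·σ_(i+1) = 6(Δ_i − Δ_(i-1)) read
  3·σ_0 + 12·σ_1 + 3·σ_2 = 6(Δ_1 - Δ_0) = -26
Natural end conditions: σ_0 = σ_2 = 0.
Solving: σ_0 = 0, σ_1 = -13/6, σ_2 = 0.
On [4, 7], g(t) = 7 + 7/6·(t - 4) - 13/12·(t - 4)² + 13/108·(t - 4)³.
With (t - 4) = 9/4: g(25/4) = 1411/256.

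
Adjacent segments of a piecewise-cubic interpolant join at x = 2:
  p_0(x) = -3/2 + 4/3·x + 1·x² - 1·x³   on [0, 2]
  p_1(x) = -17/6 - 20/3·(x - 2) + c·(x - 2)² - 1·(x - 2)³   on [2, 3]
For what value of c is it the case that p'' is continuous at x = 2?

p_0''(x) = 2 - 6·x, so p_0''(2) = -10. On the right, p_1''(2) = 2c, so c = -5.

-5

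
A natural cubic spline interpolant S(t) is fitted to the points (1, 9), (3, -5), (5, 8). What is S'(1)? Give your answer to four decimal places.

With m_i denoting the second derivative at x_i, h_i = 2, 2, and Δ_i = (y_(i+1) − y_i)/h_i = -7, 13/2:
  2·m_0 + 8·m_1 + 2·m_2 = 6(Δ_1 - Δ_0) = 81
Natural end conditions: m_0 = m_2 = 0.
Solving the tridiagonal system: m_0 = 0, m_1 = 81/8, m_2 = 0.
On [1, 3], S'(t) = b_0 + 2c_0·(t - 1) + 3d_0·(t - 1)² with b_0 = Δ_0 - h_0(2m_0 + m_1)/6 = -83/8, c_0 = m_0/2 = 0, d_0 = (m_1 - m_0)/(6h_0) = 27/32. So S'(1) = -83/8.

-10.3750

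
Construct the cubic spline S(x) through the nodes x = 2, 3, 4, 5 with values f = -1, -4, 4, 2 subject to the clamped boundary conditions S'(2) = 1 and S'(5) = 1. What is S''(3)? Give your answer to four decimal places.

With σ_i denoting the second derivative at x_i, h_i = 1, 1, 1, and Δ_i = (y_(i+1) − y_i)/h_i = -3, 8, -2:
  1·σ_0 + 4·σ_1 + 1·σ_2 = 6(Δ_1 - Δ_0) = 66
  1·σ_1 + 4·σ_2 + 1·σ_3 = 6(Δ_2 - Δ_1) = -60
Clamped end conditions give two more equations: 2h_0·σ_0 + h_0·σ_1 = 6(Δ_0 - S'(2)) = -24 and h_2·σ_2 + 2h_2·σ_3 = 6(S'(5) - Δ_2) = 18.
Solving the tridiagonal system: σ_0 = -136/5, σ_1 = 152/5, σ_2 = -142/5, σ_3 = 116/5.

30.4000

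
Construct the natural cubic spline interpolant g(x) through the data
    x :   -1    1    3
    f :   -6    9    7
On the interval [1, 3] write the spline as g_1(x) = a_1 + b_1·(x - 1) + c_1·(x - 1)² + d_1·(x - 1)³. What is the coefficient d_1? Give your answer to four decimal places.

0.5313

With M_i denoting the second derivative at x_i, h_i = 2, 2, and Δ_i = (y_(i+1) − y_i)/h_i = 15/2, -1:
  2·M_0 + 8·M_1 + 2·M_2 = 6(Δ_1 - Δ_0) = -51
Natural end conditions: M_0 = M_2 = 0.
Solving: M_0 = 0, M_1 = -51/8, M_2 = 0.
On [1, 3], with g_1(x) = a_1 + b_1·(x - 1) + c_1·(x - 1)² + d_1·(x - 1)³: c_1 = M_1/2 = -51/16, d_1 = (M_2 - M_1)/(6h_1) = 17/32, b_1 = Δ_1 - h_1(2M_1 + M_2)/6 = 13/4.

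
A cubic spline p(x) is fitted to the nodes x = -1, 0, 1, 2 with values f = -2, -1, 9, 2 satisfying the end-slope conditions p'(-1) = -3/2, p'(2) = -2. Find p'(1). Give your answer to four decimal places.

0.6333

Put m_i = p'' at the i-th knot. Here h = (1, 1, 1) and Δ = (1, 10, -7), so the interior equations h_(i-1)·m_(i-1) + 2(h_(i-1)+h_i)·m_i + h_i·m_(i+1) = 6(Δ_i − Δ_(i-1)) read
  1·m_0 + 4·m_1 + 1·m_2 = 6(Δ_1 - Δ_0) = 54
  1·m_1 + 4·m_2 + 1·m_3 = 6(Δ_2 - Δ_1) = -102
Clamped end conditions give two more equations: 2h_0·m_0 + h_0·m_1 = 6(Δ_0 - p'(-1)) = 15 and h_2·m_2 + 2h_2·m_3 = 6(p'(2) - Δ_2) = 30.
Hence m_0 = -74/15, m_1 = 373/15, m_2 = -608/15, m_3 = 529/15.
On [1, 2], p'(x) = b_2 + 2c_2·(x - 1) + 3d_2·(x - 1)² with b_2 = Δ_2 - h_2(2m_2 + m_3)/6 = 19/30, c_2 = m_2/2 = -304/15, d_2 = (m_3 - m_2)/(6h_2) = 379/30. So p'(1) = 19/30.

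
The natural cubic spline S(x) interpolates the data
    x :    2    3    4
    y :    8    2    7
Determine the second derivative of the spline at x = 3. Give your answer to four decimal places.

Write M_i for S''(x_i). With h_i = 1, 1 and divided differences Δ_i = -6, 5, the continuity of S' gives the tridiagonal system
  1·M_0 + 4·M_1 + 1·M_2 = 6(Δ_1 - Δ_0) = 66
Natural end conditions: M_0 = M_2 = 0.
Hence M_0 = 0, M_1 = 33/2, M_2 = 0.

16.5000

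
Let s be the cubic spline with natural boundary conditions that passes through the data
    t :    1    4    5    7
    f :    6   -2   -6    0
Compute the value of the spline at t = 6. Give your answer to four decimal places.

Put m_i = s'' at the i-th knot. Here h = (3, 1, 2) and Δ = (-8/3, -4, 3), so the interior equations h_(i-1)·m_(i-1) + 2(h_(i-1)+h_i)·m_i + h_i·m_(i+1) = 6(Δ_i − Δ_(i-1)) read
  3·m_0 + 8·m_1 + 1·m_2 = 6(Δ_1 - Δ_0) = -8
  1·m_1 + 6·m_2 + 2·m_3 = 6(Δ_2 - Δ_1) = 42
Natural end conditions: m_0 = m_3 = 0.
Forward elimination and back-substitution give m_0 = 0, m_1 = -90/47, m_2 = 344/47, m_3 = 0.
On [5, 7], s(t) = -6 - 265/141·(t - 5) + 172/47·(t - 5)² - 86/141·(t - 5)³.
With (t - 5) = 1: s(6) = -227/47.

-4.8298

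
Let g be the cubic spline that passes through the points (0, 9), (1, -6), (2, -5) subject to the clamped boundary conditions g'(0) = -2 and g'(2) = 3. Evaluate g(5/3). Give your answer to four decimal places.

Write M_i for g''(x_i). With h_i = 1, 1 and divided differences Δ_i = -15, 1, the continuity of g' gives the tridiagonal system
  1·M_0 + 4·M_1 + 1·M_2 = 6(Δ_1 - Δ_0) = 96
Clamped end conditions give two more equations: 2h_0·M_0 + h_0·M_1 = 6(Δ_0 - g'(0)) = -78 and h_1·M_1 + 2h_1·M_2 = 6(g'(2) - Δ_1) = 12.
Forward elimination and back-substitution give M_0 = -121/2, M_1 = 43, M_2 = -31/2.
On [1, 2], g(x) = -6 - 43/4·(x - 1) + 43/2·(x - 1)² - 39/4·(x - 1)³.
With (x - 1) = 2/3: g(5/3) = -13/2.

-6.5000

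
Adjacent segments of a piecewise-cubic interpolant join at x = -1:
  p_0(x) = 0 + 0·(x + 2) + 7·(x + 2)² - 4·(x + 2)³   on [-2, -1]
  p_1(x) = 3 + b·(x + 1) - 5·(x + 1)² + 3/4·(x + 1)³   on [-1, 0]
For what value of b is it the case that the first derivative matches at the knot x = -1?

p_0'(x) = 0 + 14·(x + 2) - 12·(x + 2)², so p_0'(-1) = 2. On the right, p_1'(-1) = b, so b = 2.

2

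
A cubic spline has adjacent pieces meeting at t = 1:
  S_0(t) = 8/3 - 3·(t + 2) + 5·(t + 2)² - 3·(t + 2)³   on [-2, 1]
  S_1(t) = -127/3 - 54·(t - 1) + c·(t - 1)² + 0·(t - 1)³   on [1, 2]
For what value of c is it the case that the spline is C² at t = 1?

S_0''(t) = 10 - 18·(t + 2), so S_0''(1) = -44. On the right, S_1''(1) = 2c, so c = -22.

-22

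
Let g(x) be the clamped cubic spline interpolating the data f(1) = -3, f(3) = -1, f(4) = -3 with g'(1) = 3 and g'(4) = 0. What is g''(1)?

Let M_i = g''(x_i). Step sizes h_i = 2, 1; slopes of the chords Δ_i = (y_(i+1) - y_i)/h_i = 1, -2.
  2·M_0 + 6·M_1 + 1·M_2 = 6(Δ_1 - Δ_0) = -18
Clamped end conditions give two more equations: 2h_0·M_0 + h_0·M_1 = 6(Δ_0 - g'(1)) = -12 and h_1·M_1 + 2h_1·M_2 = 6(g'(4) - Δ_1) = 12.
Solving: M_0 = -1, M_1 = -4, M_2 = 8.

-1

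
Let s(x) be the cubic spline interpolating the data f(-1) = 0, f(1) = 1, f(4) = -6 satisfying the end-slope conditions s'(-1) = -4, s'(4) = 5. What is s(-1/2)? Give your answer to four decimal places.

-0.8984

Write M_i for s''(x_i). With h_i = 2, 3 and divided differences Δ_i = 1/2, -7/3, the continuity of s' gives the tridiagonal system
  2·M_0 + 10·M_1 + 3·M_2 = 6(Δ_1 - Δ_0) = -17
Clamped end conditions give two more equations: 2h_0·M_0 + h_0·M_1 = 6(Δ_0 - s'(-1)) = 27 and h_1·M_1 + 2h_1·M_2 = 6(s'(4) - Δ_1) = 44.
Hence M_0 = 41/4, M_1 = -7, M_2 = 65/6.
On [-1, 1], s(x) = 0 - 4·(x + 1) + 41/8·(x + 1)² - 23/16·(x + 1)³.
With (x + 1) = 1/2: s(-1/2) = -115/128.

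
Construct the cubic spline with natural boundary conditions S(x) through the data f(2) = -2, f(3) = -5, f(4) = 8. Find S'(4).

17

With M_i denoting the second derivative at x_i, h_i = 1, 1, and Δ_i = (y_(i+1) − y_i)/h_i = -3, 13:
  1·M_0 + 4·M_1 + 1·M_2 = 6(Δ_1 - Δ_0) = 96
Natural end conditions: M_0 = M_2 = 0.
Solving the tridiagonal system: M_0 = 0, M_1 = 24, M_2 = 0.
On [3, 4], S'(x) = b_1 + 2c_1·(x - 3) + 3d_1·(x - 3)² with b_1 = Δ_1 - h_1(2M_1 + M_2)/6 = 5, c_1 = M_1/2 = 12, d_1 = (M_2 - M_1)/(6h_1) = -4. So S'(4) = 17.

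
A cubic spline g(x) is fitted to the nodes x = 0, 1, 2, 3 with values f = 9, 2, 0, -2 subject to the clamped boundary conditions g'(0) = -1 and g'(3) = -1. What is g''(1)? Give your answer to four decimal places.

15.2000

Write σ_i for g''(x_i). With h_i = 1, 1, 1 and divided differences Δ_i = -7, -2, -2, the continuity of g' gives the tridiagonal system
  1·σ_0 + 4·σ_1 + 1·σ_2 = 6(Δ_1 - Δ_0) = 30
  1·σ_1 + 4·σ_2 + 1·σ_3 = 6(Δ_2 - Δ_1) = 0
Clamped end conditions give two more equations: 2h_0·σ_0 + h_0·σ_1 = 6(Δ_0 - g'(0)) = -36 and h_2·σ_2 + 2h_2·σ_3 = 6(g'(3) - Δ_2) = 6.
Hence σ_0 = -128/5, σ_1 = 76/5, σ_2 = -26/5, σ_3 = 28/5.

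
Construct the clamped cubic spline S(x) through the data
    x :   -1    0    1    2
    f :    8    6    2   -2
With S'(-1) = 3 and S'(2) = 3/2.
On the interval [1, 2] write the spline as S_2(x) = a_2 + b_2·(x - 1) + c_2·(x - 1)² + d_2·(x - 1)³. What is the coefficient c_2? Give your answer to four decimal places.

-2.7000

Put σ_i = S'' at the i-th knot. Here h = (1, 1, 1) and Δ = (-2, -4, -4), so the interior equations h_(i-1)·σ_(i-1) + 2(h_(i-1)+h_i)·σ_i + h_i·σ_(i+1) = 6(Δ_i − Δ_(i-1)) read
  1·σ_0 + 4·σ_1 + 1·σ_2 = 6(Δ_1 - Δ_0) = -12
  1·σ_1 + 4·σ_2 + 1·σ_3 = 6(Δ_2 - Δ_1) = 0
Clamped end conditions give two more equations: 2h_0·σ_0 + h_0·σ_1 = 6(Δ_0 - S'(-1)) = -30 and h_2·σ_2 + 2h_2·σ_3 = 6(S'(2) - Δ_2) = 33.
Solving: σ_0 = -81/5, σ_1 = 12/5, σ_2 = -27/5, σ_3 = 96/5.
On [1, 2], with S_2(x) = a_2 + b_2·(x - 1) + c_2·(x - 1)² + d_2·(x - 1)³: c_2 = σ_2/2 = -27/10, d_2 = (σ_3 - σ_2)/(6h_2) = 41/10, b_2 = Δ_2 - h_2(2σ_2 + σ_3)/6 = -27/5.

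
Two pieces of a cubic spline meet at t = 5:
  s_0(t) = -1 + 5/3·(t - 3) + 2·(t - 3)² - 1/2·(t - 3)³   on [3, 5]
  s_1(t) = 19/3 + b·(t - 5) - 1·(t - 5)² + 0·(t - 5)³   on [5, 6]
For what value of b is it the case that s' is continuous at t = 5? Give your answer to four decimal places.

s_0'(t) = 5/3 + 4·(t - 3) - 3/2·(t - 3)², so s_0'(5) = 11/3. On the right, s_1'(5) = b, so b = 11/3.

3.6667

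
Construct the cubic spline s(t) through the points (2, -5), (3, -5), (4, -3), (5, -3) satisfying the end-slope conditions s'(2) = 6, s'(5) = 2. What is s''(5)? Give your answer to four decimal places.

Let M_i = s''(x_i). Step sizes h_i = 1, 1, 1; slopes of the chords Δ_i = (y_(i+1) - y_i)/h_i = 0, 2, 0.
  1·M_0 + 4·M_1 + 1·M_2 = 6(Δ_1 - Δ_0) = 12
  1·M_1 + 4·M_2 + 1·M_3 = 6(Δ_2 - Δ_1) = -12
Clamped end conditions give two more equations: 2h_0·M_0 + h_0·M_1 = 6(Δ_0 - s'(2)) = -36 and h_2·M_2 + 2h_2·M_3 = 6(s'(5) - Δ_2) = 12.
Solving: M_0 = -352/15, M_1 = 164/15, M_2 = -124/15, M_3 = 152/15.

10.1333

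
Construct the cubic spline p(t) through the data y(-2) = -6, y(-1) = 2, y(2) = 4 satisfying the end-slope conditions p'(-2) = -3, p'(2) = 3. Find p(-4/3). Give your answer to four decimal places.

-1.7778

Put M_i = p'' at the i-th knot. Here h = (1, 3) and Δ = (8, 2/3), so the interior equations h_(i-1)·M_(i-1) + 2(h_(i-1)+h_i)·M_i + h_i·M_(i+1) = 6(Δ_i − Δ_(i-1)) read
  1·M_0 + 8·M_1 + 3·M_2 = 6(Δ_1 - Δ_0) = -44
Clamped end conditions give two more equations: 2h_0·M_0 + h_0·M_1 = 6(Δ_0 - p'(-2)) = 66 and h_1·M_1 + 2h_1·M_2 = 6(p'(2) - Δ_1) = 14.
Solving: M_0 = 40, M_1 = -14, M_2 = 28/3.
On [-2, -1], p(t) = -6 - 3·(t + 2) + 20·(t + 2)² - 9·(t + 2)³.
With (t + 2) = 2/3: p(-4/3) = -16/9.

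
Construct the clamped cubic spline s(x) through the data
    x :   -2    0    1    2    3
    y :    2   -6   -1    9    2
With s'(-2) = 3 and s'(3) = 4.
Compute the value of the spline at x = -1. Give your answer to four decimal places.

Write σ_i for s''(x_i). With h_i = 2, 1, 1, 1 and divided differences Δ_i = -4, 5, 10, -7, the continuity of s' gives the tridiagonal system
  2·σ_0 + 6·σ_1 + 1·σ_2 = 6(Δ_1 - Δ_0) = 54
  1·σ_1 + 4·σ_2 + 1·σ_3 = 6(Δ_2 - Δ_1) = 30
  1·σ_2 + 4·σ_3 + 1·σ_4 = 6(Δ_3 - Δ_2) = -102
Clamped end conditions give two more equations: 2h_0·σ_0 + h_0·σ_1 = 6(Δ_0 - s'(-2)) = -42 and h_3·σ_3 + 2h_3·σ_4 = 6(s'(3) - Δ_3) = 66.
Solving the tridiagonal system: σ_0 = -1351/82, σ_1 = 490/41, σ_2 = 625/41, σ_3 = -1760/41, σ_4 = 2233/41.
On [-2, 0], s(x) = 2 + 3·(x + 2) - 1351/164·(x + 2)² + 777/328·(x + 2)³.
With (x + 2) = 1: s(-1) = -285/328.

-0.8689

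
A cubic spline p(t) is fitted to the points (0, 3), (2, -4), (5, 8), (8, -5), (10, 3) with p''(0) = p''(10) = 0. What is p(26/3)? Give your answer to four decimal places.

Put M_i = p'' at the i-th knot. Here h = (2, 3, 3, 2) and Δ = (-7/2, 4, -13/3, 4), so the interior equations h_(i-1)·M_(i-1) + 2(h_(i-1)+h_i)·M_i + h_i·M_(i+1) = 6(Δ_i − Δ_(i-1)) read
  2·M_0 + 10·M_1 + 3·M_2 = 6(Δ_1 - Δ_0) = 45
  3·M_1 + 12·M_2 + 3·M_3 = 6(Δ_2 - Δ_1) = -50
  3·M_2 + 10·M_3 + 2·M_4 = 6(Δ_3 - Δ_2) = 50
Natural end conditions: M_0 = M_4 = 0.
Solving: M_0 = 0, M_1 = 463/68, M_2 = -785/102, M_3 = 497/68, M_4 = 0.
On [8, 10], p(t) = -5 - 89/102·(t - 8) + 497/136·(t - 8)² - 497/816·(t - 8)³.
With (t - 8) = 2/3: p(26/3) = -5698/1377.

-4.1380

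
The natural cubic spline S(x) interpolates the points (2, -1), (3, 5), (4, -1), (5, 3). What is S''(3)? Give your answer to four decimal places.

-23.2000

Put M_i = S'' at the i-th knot. Here h = (1, 1, 1) and Δ = (6, -6, 4), so the interior equations h_(i-1)·M_(i-1) + 2(h_(i-1)+h_i)·M_i + h_i·M_(i+1) = 6(Δ_i − Δ_(i-1)) read
  1·M_0 + 4·M_1 + 1·M_2 = 6(Δ_1 - Δ_0) = -72
  1·M_1 + 4·M_2 + 1·M_3 = 6(Δ_2 - Δ_1) = 60
Natural end conditions: M_0 = M_3 = 0.
Solving: M_0 = 0, M_1 = -116/5, M_2 = 104/5, M_3 = 0.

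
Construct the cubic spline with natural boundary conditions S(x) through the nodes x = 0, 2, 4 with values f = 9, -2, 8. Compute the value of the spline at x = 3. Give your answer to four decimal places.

1.0313

Write M_i for S''(x_i). With h_i = 2, 2 and divided differences Δ_i = -11/2, 5, the continuity of S' gives the tridiagonal system
  2·M_0 + 8·M_1 + 2·M_2 = 6(Δ_1 - Δ_0) = 63
Natural end conditions: M_0 = M_2 = 0.
Forward elimination and back-substitution give M_0 = 0, M_1 = 63/8, M_2 = 0.
On [2, 4], S(x) = -2 - 1/4·(x - 2) + 63/16·(x - 2)² - 21/32·(x - 2)³.
With (x - 2) = 1: S(3) = 33/32.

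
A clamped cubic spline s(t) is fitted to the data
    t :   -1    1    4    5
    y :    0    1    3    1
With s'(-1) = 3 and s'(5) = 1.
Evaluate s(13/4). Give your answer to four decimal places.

3.7737

Write σ_i for s''(x_i). With h_i = 2, 3, 1 and divided differences Δ_i = 1/2, 2/3, -2, the continuity of s' gives the tridiagonal system
  2·σ_0 + 10·σ_1 + 3·σ_2 = 6(Δ_1 - Δ_0) = 1
  3·σ_1 + 8·σ_2 + 1·σ_3 = 6(Δ_2 - Δ_1) = -16
Clamped end conditions give two more equations: 2h_0·σ_0 + h_0·σ_1 = 6(Δ_0 - s'(-1)) = -15 and h_2·σ_2 + 2h_2·σ_3 = 6(s'(5) - Δ_2) = 18.
Solving: σ_0 = -385/78, σ_1 = 185/78, σ_2 = -167/39, σ_3 = 869/78.
On [1, 4], s(t) = 1 + 17/39·(t - 1) + 185/156·(t - 1)² - 173/468·(t - 1)³.
With (t - 1) = 9/4: s(13/4) = 12559/3328.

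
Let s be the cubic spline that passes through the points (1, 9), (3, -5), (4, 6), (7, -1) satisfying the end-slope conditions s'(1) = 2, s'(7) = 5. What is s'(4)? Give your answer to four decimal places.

With σ_i denoting the second derivative at x_i, h_i = 2, 1, 3, and Δ_i = (y_(i+1) − y_i)/h_i = -7, 11, -7/3:
  2·σ_0 + 6·σ_1 + 1·σ_2 = 6(Δ_1 - Δ_0) = 108
  1·σ_1 + 8·σ_2 + 3·σ_3 = 6(Δ_2 - Δ_1) = -80
Clamped end conditions give two more equations: 2h_0·σ_0 + h_0·σ_1 = 6(Δ_0 - s'(1)) = -54 and h_2·σ_2 + 2h_2·σ_3 = 6(s'(7) - Δ_2) = 44.
Hence σ_0 = -610/21, σ_1 = 653/21, σ_2 = -430/21, σ_3 = 123/7.
On [4, 7], s'(t) = b_2 + 2c_2·(t - 4) + 3d_2·(t - 4)² with b_2 = Δ_2 - h_2(2σ_2 + σ_3)/6 = 131/14, c_2 = σ_2/2 = -215/21, d_2 = (σ_3 - σ_2)/(6h_2) = 799/378. So s'(4) = 131/14.

9.3571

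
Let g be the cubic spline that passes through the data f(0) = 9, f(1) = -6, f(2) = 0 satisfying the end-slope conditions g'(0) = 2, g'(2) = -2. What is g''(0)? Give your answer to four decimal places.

-84.5000

Write σ_i for g''(x_i). With h_i = 1, 1 and divided differences Δ_i = -15, 6, the continuity of g' gives the tridiagonal system
  1·σ_0 + 4·σ_1 + 1·σ_2 = 6(Δ_1 - Δ_0) = 126
Clamped end conditions give two more equations: 2h_0·σ_0 + h_0·σ_1 = 6(Δ_0 - g'(0)) = -102 and h_1·σ_1 + 2h_1·σ_2 = 6(g'(2) - Δ_1) = -48.
Hence σ_0 = -169/2, σ_1 = 67, σ_2 = -115/2.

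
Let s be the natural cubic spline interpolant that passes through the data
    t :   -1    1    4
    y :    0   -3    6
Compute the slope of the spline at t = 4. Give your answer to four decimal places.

Put σ_i = s'' at the i-th knot. Here h = (2, 3) and Δ = (-3/2, 3), so the interior equations h_(i-1)·σ_(i-1) + 2(h_(i-1)+h_i)·σ_i + h_i·σ_(i+1) = 6(Δ_i − Δ_(i-1)) read
  2·σ_0 + 10·σ_1 + 3·σ_2 = 6(Δ_1 - Δ_0) = 27
Natural end conditions: σ_0 = σ_2 = 0.
Solving: σ_0 = 0, σ_1 = 27/10, σ_2 = 0.
On [1, 4], s'(t) = b_1 + 2c_1·(t - 1) + 3d_1·(t - 1)² with b_1 = Δ_1 - h_1(2σ_1 + σ_2)/6 = 3/10, c_1 = σ_1/2 = 27/20, d_1 = (σ_2 - σ_1)/(6h_1) = -3/20. So s'(4) = 87/20.

4.3500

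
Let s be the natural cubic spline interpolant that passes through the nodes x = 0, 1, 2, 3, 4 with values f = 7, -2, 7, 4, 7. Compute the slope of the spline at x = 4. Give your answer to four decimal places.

5.7857

Put m_i = s'' at the i-th knot. Here h = (1, 1, 1, 1) and Δ = (-9, 9, -3, 3), so the interior equations h_(i-1)·m_(i-1) + 2(h_(i-1)+h_i)·m_i + h_i·m_(i+1) = 6(Δ_i − Δ_(i-1)) read
  1·m_0 + 4·m_1 + 1·m_2 = 6(Δ_1 - Δ_0) = 108
  1·m_1 + 4·m_2 + 1·m_3 = 6(Δ_2 - Δ_1) = -72
  1·m_2 + 4·m_3 + 1·m_4 = 6(Δ_3 - Δ_2) = 36
Natural end conditions: m_0 = m_4 = 0.
Solving: m_0 = 0, m_1 = 243/7, m_2 = -216/7, m_3 = 117/7, m_4 = 0.
On [3, 4], s'(x) = b_3 + 2c_3·(x - 3) + 3d_3·(x - 3)² with b_3 = Δ_3 - h_3(2m_3 + m_4)/6 = -18/7, c_3 = m_3/2 = 117/14, d_3 = (m_4 - m_3)/(6h_3) = -39/14. So s'(4) = 81/14.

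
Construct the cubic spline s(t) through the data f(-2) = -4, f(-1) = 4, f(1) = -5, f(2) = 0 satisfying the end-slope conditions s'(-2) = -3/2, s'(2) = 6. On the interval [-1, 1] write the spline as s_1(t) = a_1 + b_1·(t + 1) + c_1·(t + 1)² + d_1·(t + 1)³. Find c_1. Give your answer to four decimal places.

-12.9000

With m_i denoting the second derivative at x_i, h_i = 1, 2, 1, and Δ_i = (y_(i+1) − y_i)/h_i = 8, -9/2, 5:
  1·m_0 + 6·m_1 + 2·m_2 = 6(Δ_1 - Δ_0) = -75
  2·m_1 + 6·m_2 + 1·m_3 = 6(Δ_2 - Δ_1) = 57
Clamped end conditions give two more equations: 2h_0·m_0 + h_0·m_1 = 6(Δ_0 - s'(-2)) = 57 and h_2·m_2 + 2h_2·m_3 = 6(s'(2) - Δ_2) = 6.
Solving the tridiagonal system: m_0 = 207/5, m_1 = -129/5, m_2 = 96/5, m_3 = -33/5.
On [-1, 1], with s_1(t) = a_1 + b_1·(t + 1) + c_1·(t + 1)² + d_1·(t + 1)³: c_1 = m_1/2 = -129/10, d_1 = (m_2 - m_1)/(6h_1) = 15/4, b_1 = Δ_1 - h_1(2m_1 + m_2)/6 = 63/10.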